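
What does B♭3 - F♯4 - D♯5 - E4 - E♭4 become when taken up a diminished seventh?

Abb4 Eb5 C6 Db5 Dbb5

Bb3 becomes Abb4
F#4 becomes Eb5
D#5 becomes C6
E4 becomes Db5
Eb4 becomes Dbb5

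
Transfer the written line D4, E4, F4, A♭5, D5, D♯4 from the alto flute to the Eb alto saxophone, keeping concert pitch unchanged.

F#4 G#4 A4 C6 F#5 F##4

First find concert pitch: the alto flute sounds a perfect fourth below written, so D4 E4 F4 A♭5 D5 D♯4 sounds A3 B3 C4 Eb5 A4 A#3.
Then write for Eb alto saxophone: it sounds a major sixth below written, so the part must be a major sixth above concert.
A3 → F#4
B3 → G#4
C4 → A4
Eb5 → C6
A4 → F#5
A#3 → F##4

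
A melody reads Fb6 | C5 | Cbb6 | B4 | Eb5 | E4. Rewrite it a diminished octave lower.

F5 C#4 Cb5 B#3 E4 E#3

Fb6 gives F5
C5 gives C#4
Cbb6 gives Cb5
B4 gives B#3
Eb5 gives E4
E4 gives E#3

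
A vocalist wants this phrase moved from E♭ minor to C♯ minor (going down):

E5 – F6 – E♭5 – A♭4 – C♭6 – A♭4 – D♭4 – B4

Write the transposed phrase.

E♭ minor to C♯ minor down is a diminished third, so every note moves down by that interval.
E5 to C##5
F6 to D#6
Eb5 to C#5
Ab4 to F#4
Cb6 to A5
Ab4 to F#4
Db4 to B3
B4 to G##4

C##5 D#6 C#5 F#4 A5 F#4 B3 G##4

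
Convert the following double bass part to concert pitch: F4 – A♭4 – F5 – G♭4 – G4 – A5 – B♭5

Written C4 on the double bass sounds as C3, a perfect octave lower; apply that shift to every note.
F4 gives F3
Ab4 gives Ab3
F5 gives F4
Gb4 gives Gb3
G4 gives G3
A5 gives A4
Bb5 gives Bb4

F3 Ab3 F4 Gb3 G3 A4 Bb4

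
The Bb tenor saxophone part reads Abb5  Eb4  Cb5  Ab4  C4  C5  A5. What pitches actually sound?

Written C4 on the Bb tenor saxophone sounds as Bb2, a major ninth lower; apply that shift to every note.
Abb5 to Gbb4
Eb4 to Db3
Cb5 to Bbb3
Ab4 to Gb3
C4 to Bb2
C5 to Bb3
A5 to G4

Gbb4 Db3 Bbb3 Gb3 Bb2 Bb3 G4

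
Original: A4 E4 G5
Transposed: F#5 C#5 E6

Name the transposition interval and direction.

up a major sixth

Take the first pair: A4 → F#5. A to F spans 6 letter names, so the interval is some kind of sixth.
A4 to F#5 is 9 semitones, which makes it a major sixth; the second version is higher, so the direction is up.
Checking another pair — G5 → E6 — gives the same interval.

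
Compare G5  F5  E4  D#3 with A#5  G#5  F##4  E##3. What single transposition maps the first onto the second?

From G5 to A#5 is 2 letter names — a second of some quality.
G5 to A#5 is 3 semitones, which makes it an augmented second; the second version is higher, so the direction is up.
Checking another pair — D#3 → E##3 — gives the same interval.

up an augmented second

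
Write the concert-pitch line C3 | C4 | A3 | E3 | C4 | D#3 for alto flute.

F3 F4 D4 A3 F4 G#3

The alto flute sounds a perfect fourth below written, so the written part must be a perfect fourth above concert — transpose each note up.
C3 → F3
C4 → F4
A3 → D4
E3 → A3
C4 → F4
D#3 → G#3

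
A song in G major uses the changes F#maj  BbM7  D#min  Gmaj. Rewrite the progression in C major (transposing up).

Bmaj EbM7 G#min Cmaj

G major up to C major is a perfect fourth; each chord root moves by that interval while the quality stays the same.
F#maj: root F# up a perfect fourth → B, giving Bmaj.
BbM7: root Bb up a perfect fourth → Eb, giving EbM7.
D#min: root D# up a perfect fourth → G#, giving G#min.
Gmaj: root G up a perfect fourth → C, giving Cmaj.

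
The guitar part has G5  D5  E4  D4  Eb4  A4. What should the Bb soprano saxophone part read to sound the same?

A4 E4 F#3 E3 F3 B3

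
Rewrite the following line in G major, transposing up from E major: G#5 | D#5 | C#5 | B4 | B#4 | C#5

B5 F#5 E5 D5 D#5 E5

From E up to G is a minor third; apply that to each pitch.
G#5 to B5
D#5 to F#5
C#5 to E5
B4 to D5
B#4 to D#5
C#5 to E5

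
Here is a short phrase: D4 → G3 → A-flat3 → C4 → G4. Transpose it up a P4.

G4 C4 Db4 F4 C5

A perfect fourth up from D4 gives G4.
G3: a fourth up reaches C, and 5 semitones makes it C4.
Ab3 up a perfect fourth is Db4.
C4: a fourth up reaches F, and 5 semitones makes it F4.
G4 up a perfect fourth is C5.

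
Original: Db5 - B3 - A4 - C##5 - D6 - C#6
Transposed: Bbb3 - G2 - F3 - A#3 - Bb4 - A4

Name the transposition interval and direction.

down a major tenth

From Db5 to Bbb3 is 10 letter names — a tenth of some quality.
Bbb3 to Db5 is 16 semitones, which makes it a major tenth; the second version is lower, so the direction is down.
Checking another pair — C#6 → A4 — gives the same interval.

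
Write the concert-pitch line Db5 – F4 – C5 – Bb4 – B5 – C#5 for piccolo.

Db4 F3 C4 Bb3 B4 C#4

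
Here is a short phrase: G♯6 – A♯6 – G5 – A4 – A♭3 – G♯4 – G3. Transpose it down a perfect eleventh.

G#6: an eleventh down reaches D, and 17 semitones makes it D#5.
A#6: an eleventh down reaches E, and 17 semitones makes it E#5.
G5 down a perfect eleventh is D4.
A4 down a perfect eleventh is E3.
A perfect eleventh down from Ab3 gives Eb2.
G#4 down a perfect eleventh is D#3.
G3: an eleventh down reaches D, and 17 semitones makes it D2.

D#5 E#5 D4 E3 Eb2 D#3 D2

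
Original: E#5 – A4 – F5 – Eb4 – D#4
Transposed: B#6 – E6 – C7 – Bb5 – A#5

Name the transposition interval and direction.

up a perfect twelfth

From E#5 to B#6 is 12 letter names — a twelfth of some quality.
E#5 to B#6 is 19 semitones, which makes it a perfect twelfth; the second version is higher, so the direction is up.
Checking another pair — D#4 → A#5 — gives the same interval.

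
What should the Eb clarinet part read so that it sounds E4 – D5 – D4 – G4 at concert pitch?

C#4 B4 B3 E4

The Eb clarinet sounds a minor third above written, so the written part must be a minor third below concert — transpose each note down.
E4 gives C#4
D5 gives B4
D4 gives B3
G4 gives E4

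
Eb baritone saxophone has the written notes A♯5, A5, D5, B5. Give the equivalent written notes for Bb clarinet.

First find concert pitch: the Eb baritone saxophone sounds a major thirteenth below written, so A♯5 A5 D5 B5 sounds C#4 C4 F3 D4.
Then write for Bb clarinet: it sounds a major second below written, so the part must be a major second above concert.
C#4 → D#4
C4 → D4
F3 → G3
D4 → E4

D#4 D4 G3 E4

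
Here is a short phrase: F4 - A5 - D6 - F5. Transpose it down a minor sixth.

F4: a sixth down reaches A, and 8 semitones makes it A3.
A5: a sixth down reaches C, and 8 semitones makes it C#5.
D6: a sixth down reaches F, and 8 semitones makes it F#5.
F5: a sixth down reaches A, and 8 semitones makes it A4.

A3 C#5 F#5 A4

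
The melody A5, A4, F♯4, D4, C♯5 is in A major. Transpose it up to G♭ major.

Gb6 Gb5 Eb5 Cb5 Bb5

From A up to G♭ is a diminished seventh; apply that to each pitch.
A5 -> Gb6
A4 -> Gb5
F#4 -> Eb5
D4 -> Cb5
C#5 -> Bb5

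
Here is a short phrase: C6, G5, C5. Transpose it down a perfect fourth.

G5 D5 G4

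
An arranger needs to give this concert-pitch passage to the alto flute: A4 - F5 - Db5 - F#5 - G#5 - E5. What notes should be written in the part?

D5 Bb5 Gb5 B5 C#6 A5

The alto flute sounds a perfect fourth below written, so the written part must be a perfect fourth above concert — transpose each note up.
A4 gives D5
F5 gives Bb5
Db5 gives Gb5
F#5 gives B5
G#5 gives C#6
E5 gives A5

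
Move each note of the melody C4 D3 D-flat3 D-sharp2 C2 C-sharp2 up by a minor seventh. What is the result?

Bb4 C4 Cb4 C#3 Bb2 B2

C4: a seventh up reaches B, and 10 semitones makes it Bb4.
D3: a seventh up reaches C, and 10 semitones makes it C4.
Db3 up a minor seventh is Cb4.
D#2: a seventh up reaches C, and 10 semitones makes it C#3.
C2: a seventh up reaches B, and 10 semitones makes it Bb2.
C#2 up a minor seventh is B2.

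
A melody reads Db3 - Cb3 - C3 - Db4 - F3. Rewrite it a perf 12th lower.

Gb1 Fb1 F1 Gb2 Bb1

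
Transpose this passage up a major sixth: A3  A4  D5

F#4 F#5 B5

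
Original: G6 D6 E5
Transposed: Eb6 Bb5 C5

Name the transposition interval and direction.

From G6 to Eb6 is 3 letter names — a third of some quality.
Eb6 to G6 is 4 semitones, which makes it a major third; the second version is lower, so the direction is down.
Checking another pair — E5 → C5 — gives the same interval.

down a major third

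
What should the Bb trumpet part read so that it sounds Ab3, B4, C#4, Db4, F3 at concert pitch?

Written C4 sounds as Bb3 on the Bb trumpet, so concert pitches are written a major second up.
Ab3 becomes Bb3
B4 becomes C#5
C#4 becomes D#4
Db4 becomes Eb4
F3 becomes G3

Bb3 C#5 D#4 Eb4 G3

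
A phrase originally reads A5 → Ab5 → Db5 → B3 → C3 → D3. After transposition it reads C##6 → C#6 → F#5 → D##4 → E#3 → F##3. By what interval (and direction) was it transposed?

up an augmented third

From A5 to C##6 is 3 letter names — a third of some quality.
A5 to C##6 is 5 semitones, which makes it an augmented third; the second version is higher, so the direction is up.
Checking another pair — D3 → F##3 — gives the same interval.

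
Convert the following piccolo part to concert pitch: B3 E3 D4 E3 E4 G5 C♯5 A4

B4 E4 D5 E4 E5 G6 C#6 A5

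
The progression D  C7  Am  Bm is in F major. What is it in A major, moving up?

F major up to A major is a major third; each chord root moves by that interval while the quality stays the same.
D: root D up a major third → F#, giving F#.
C7: root C up a major third → E, giving E7.
Am: root A up a major third → C#, giving C#m.
Bm: root B up a major third → D#, giving D#m.

F# E7 C#m D#m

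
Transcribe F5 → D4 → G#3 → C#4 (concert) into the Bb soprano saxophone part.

The Bb soprano saxophone sounds a major second below written, so the written part must be a major second above concert — transpose each note up.
F5 becomes G5
D4 becomes E4
G#3 becomes A#3
C#4 becomes D#4

G5 E4 A#3 D#4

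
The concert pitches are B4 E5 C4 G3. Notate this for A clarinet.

Written C4 sounds as A3 on the A clarinet, so concert pitches are written a minor third up.
B4 gives D5
E5 gives G5
C4 gives Eb4
G3 gives Bb3

D5 G5 Eb4 Bb3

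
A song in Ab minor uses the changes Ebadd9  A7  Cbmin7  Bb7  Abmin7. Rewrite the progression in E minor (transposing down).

Badd9 E#7 Gmin7 F#7 Emin7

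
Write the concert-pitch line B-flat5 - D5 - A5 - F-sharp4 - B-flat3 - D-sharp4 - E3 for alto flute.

The alto flute sounds a perfect fourth below written, so the written part must be a perfect fourth above concert — transpose each note up.
Bb5 to Eb6
D5 to G5
A5 to D6
F#4 to B4
Bb3 to Eb4
D#4 to G#4
E3 to A3

Eb6 G5 D6 B4 Eb4 G#4 A3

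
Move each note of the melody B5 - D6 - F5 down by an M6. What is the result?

A major sixth down from B5 gives D5.
D6 down a major sixth is F5.
F5: a sixth down reaches A, and 9 semitones makes it Ab4.

D5 F5 Ab4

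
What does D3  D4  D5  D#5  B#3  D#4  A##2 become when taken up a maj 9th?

D3 to E4
D4 to E5
D5 to E6
D#5 to E#6
B#3 to C##5
D#4 to E#5
A##2 to B##3

E4 E5 E6 E#6 C##5 E#5 B##3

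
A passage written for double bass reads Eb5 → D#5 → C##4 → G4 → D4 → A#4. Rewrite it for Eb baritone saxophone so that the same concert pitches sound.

C6 B#5 A##4 E5 B4 F##5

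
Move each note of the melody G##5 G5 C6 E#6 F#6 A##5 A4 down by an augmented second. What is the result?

G##5 down an augmented second is F#5.
An augmented second down from G5 gives Fb5.
C6: a second down reaches B, and 3 semitones makes it Bbb5.
An augmented second down from E#6 gives D6.
An augmented second down from F#6 gives Eb6.
An augmented second down from A##5 gives G#5.
A4 down an augmented second is Gb4.

F#5 Fb5 Bbb5 D6 Eb6 G#5 Gb4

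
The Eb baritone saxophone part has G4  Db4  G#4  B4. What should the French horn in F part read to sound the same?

F3 Cb3 F#3 A3

First find concert pitch: the Eb baritone saxophone sounds a major thirteenth below written, so G4 Db4 G#4 B4 sounds Bb2 Fb2 B2 D3.
Then write for French horn in F: it sounds a perfect fifth below written, so the part must be a perfect fifth above concert.
Bb2 → F3
Fb2 → Cb3
B2 → F#3
D3 → A3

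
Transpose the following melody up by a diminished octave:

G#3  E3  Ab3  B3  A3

G4 Eb4 Abb4 Bb4 Ab4

G#3 gives G4
E3 gives Eb4
Ab3 gives Abb4
B3 gives Bb4
A3 gives Ab4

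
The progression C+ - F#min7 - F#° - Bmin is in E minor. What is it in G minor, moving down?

E minor down to G minor is a major sixth; each chord root moves by that interval while the quality stays the same.
C+: root C down a major sixth → Eb, giving Eb+.
F#min7: root F# down a major sixth → A, giving Amin7.
F#°: root F# down a major sixth → A, giving A°.
Bmin: root B down a major sixth → D, giving Dmin.

Eb+ Amin7 A° Dmin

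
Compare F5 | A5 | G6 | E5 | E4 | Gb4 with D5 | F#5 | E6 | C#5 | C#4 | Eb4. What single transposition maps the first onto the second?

down a minor third

Take the first pair: F5 → D5. F to D spans 3 letter names, so the interval is some kind of third.
D5 to F5 is 3 semitones, which makes it a minor third; the second version is lower, so the direction is down.
Checking another pair — Gb4 → Eb4 — gives the same interval.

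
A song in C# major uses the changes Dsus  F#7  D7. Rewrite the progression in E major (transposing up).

C# major up to E major is a minor third; each chord root moves by that interval while the quality stays the same.
Dsus: root D up a minor third → F, giving Fsus.
F#7: root F# up a minor third → A, giving A7.
D7: root D up a minor third → F, giving F7.

Fsus A7 F7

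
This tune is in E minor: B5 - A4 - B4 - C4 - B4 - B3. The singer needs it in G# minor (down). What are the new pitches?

D#5 C#4 D#4 E3 D#4 D#3

From E down to G# is a minor sixth; apply that to each pitch.
B5 to D#5
A4 to C#4
B4 to D#4
C4 to E3
B4 to D#4
B3 to D#3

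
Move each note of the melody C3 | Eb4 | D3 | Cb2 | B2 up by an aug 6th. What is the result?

A#3 C#5 B#3 A2 G##3

C3 becomes A#3
Eb4 becomes C#5
D3 becomes B#3
Cb2 becomes A2
B2 becomes G##3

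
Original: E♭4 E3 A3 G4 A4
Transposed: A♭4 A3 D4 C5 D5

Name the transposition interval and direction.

up a perfect fourth

Take the first pair: Eb4 → Ab4. E to A spans 4 letter names, so the interval is some kind of fourth.
Eb4 to Ab4 is 5 semitones, which makes it a perfect fourth; the second version is higher, so the direction is up.
Checking another pair — A4 → D5 — gives the same interval.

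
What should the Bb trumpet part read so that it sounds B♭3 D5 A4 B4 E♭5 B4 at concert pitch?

C4 E5 B4 C#5 F5 C#5

The Bb trumpet sounds a major second below written, so the written part must be a major second above concert — transpose each note up.
Bb3 becomes C4
D5 becomes E5
A4 becomes B4
B4 becomes C#5
Eb5 becomes F5
B4 becomes C#5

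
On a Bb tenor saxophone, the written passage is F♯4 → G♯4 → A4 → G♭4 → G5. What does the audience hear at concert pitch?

Written C4 on the Bb tenor saxophone sounds as Bb2, a major ninth lower; apply that shift to every note.
F#4 gives E3
G#4 gives F#3
A4 gives G3
Gb4 gives Fb3
G5 gives F4

E3 F#3 G3 Fb3 F4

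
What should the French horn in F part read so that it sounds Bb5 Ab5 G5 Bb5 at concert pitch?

The French horn in F sounds a perfect fifth below written, so the written part must be a perfect fifth above concert — transpose each note up.
Bb5 → F6
Ab5 → Eb6
G5 → D6
Bb5 → F6

F6 Eb6 D6 F6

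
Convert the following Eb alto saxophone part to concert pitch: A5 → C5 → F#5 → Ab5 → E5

The Eb alto saxophone sounds a major sixth below written, so transpose each written note down a major sixth.
A5 becomes C5
C5 becomes Eb4
F#5 becomes A4
Ab5 becomes Cb5
E5 becomes G4

C5 Eb4 A4 Cb5 G4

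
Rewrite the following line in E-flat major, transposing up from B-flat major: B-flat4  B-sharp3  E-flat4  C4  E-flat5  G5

Eb5 E#4 Ab4 F4 Ab5 C6

B-flat major to E-flat major up is a perfect fourth, so every note moves up by that interval.
Bb4 to Eb5
B#3 to E#4
Eb4 to Ab4
C4 to F4
Eb5 to Ab5
G5 to C6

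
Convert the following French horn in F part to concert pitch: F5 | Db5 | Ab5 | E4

Bb4 Gb4 Db5 A3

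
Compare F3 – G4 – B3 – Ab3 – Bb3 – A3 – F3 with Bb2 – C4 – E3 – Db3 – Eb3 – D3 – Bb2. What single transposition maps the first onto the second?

down a perfect fifth

Take the first pair: F3 → Bb2. F to B spans 5 letter names, so the interval is some kind of fifth.
Bb2 to F3 is 7 semitones, which makes it a perfect fifth; the second version is lower, so the direction is down.
Checking another pair — F3 → Bb2 — gives the same interval.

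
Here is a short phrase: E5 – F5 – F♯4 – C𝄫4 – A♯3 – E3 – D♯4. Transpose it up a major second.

E5 gives F#5
F5 gives G5
F#4 gives G#4
Cbb4 gives Dbb4
A#3 gives B#3
E3 gives F#3
D#4 gives E#4

F#5 G5 G#4 Dbb4 B#3 F#3 E#4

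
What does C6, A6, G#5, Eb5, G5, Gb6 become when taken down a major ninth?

Bb4 G5 F#4 Db4 F4 Fb5

C6 → Bb4
A6 → G5
G#5 → F#4
Eb5 → Db4
G5 → F4
Gb6 → Fb5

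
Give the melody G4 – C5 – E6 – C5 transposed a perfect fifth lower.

G4: a fifth down reaches C, and 7 semitones makes it C4.
C5 down a perfect fifth is F4.
E6 down a perfect fifth is A5.
A perfect fifth down from C5 gives F4.

C4 F4 A5 F4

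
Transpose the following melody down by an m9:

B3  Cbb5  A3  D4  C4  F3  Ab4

B3 gives A#2
Cbb5 gives Bbb3
A3 gives G#2
D4 gives C#3
C4 gives B2
F3 gives E2
Ab4 gives G3

A#2 Bbb3 G#2 C#3 B2 E2 G3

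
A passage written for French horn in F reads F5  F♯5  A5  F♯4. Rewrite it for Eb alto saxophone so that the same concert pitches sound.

First find concert pitch: the French horn in F sounds a perfect fifth below written, so F5 F♯5 A5 F♯4 sounds Bb4 B4 D5 B3.
Then write for Eb alto saxophone: it sounds a major sixth below written, so the part must be a major sixth above concert.
Bb4 → G5
B4 → G#5
D5 → B5
B3 → G#4

G5 G#5 B5 G#4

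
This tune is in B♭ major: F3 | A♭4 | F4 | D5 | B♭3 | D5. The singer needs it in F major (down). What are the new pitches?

C3 Eb4 C4 A4 F3 A4

B♭ major to F major down is a perfect fourth, so every note moves down by that interval.
F3 gives C3
Ab4 gives Eb4
F4 gives C4
D5 gives A4
Bb3 gives F3
D5 gives A4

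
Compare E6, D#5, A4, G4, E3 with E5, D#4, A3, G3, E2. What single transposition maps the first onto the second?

From E6 to E5 is 8 letter names — an octave of some quality.
E5 to E6 is 12 semitones, which makes it a perfect octave; the second version is lower, so the direction is down.
Checking another pair — E3 → E2 — gives the same interval.

down a perfect octave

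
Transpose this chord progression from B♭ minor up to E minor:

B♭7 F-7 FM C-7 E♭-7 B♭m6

E7 B-7 BM F#-7 A-7 Em6

B♭ minor up to E minor is an augmented fourth; each chord root moves by that interval while the quality stays the same.
B♭7: root B♭ up an augmented fourth → E, giving E7.
F-7: root F up an augmented fourth → B, giving B-7.
FM: root F up an augmented fourth → B, giving BM.
C-7: root C up an augmented fourth → F#, giving F#-7.
E♭-7: root E♭ up an augmented fourth → A, giving A-7.
B♭m6: root B♭ up an augmented fourth → E, giving Em6.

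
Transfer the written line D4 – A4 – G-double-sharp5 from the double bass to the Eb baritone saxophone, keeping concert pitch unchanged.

B4 F#5 E##6

First find concert pitch: the double bass sounds a perfect octave below written, so D4 A4 G-double-sharp5 sounds D3 A3 G##4.
Then write for Eb baritone saxophone: it sounds a major thirteenth below written, so the part must be a major thirteenth above concert.
D3 → B4
A3 → F#5
G##4 → E##6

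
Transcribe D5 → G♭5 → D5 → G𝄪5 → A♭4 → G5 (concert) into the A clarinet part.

F5 Bbb5 F5 B#5 Cb5 Bb5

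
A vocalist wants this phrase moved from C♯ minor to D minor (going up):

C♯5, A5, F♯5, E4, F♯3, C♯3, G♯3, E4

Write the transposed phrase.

D5 Bb5 G5 F4 G3 D3 A3 F4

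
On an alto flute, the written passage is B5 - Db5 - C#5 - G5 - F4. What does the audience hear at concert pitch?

The alto flute sounds a perfect fourth below written, so transpose each written note down a perfect fourth.
B5 becomes F#5
Db5 becomes Ab4
C#5 becomes G#4
G5 becomes D5
F4 becomes C4

F#5 Ab4 G#4 D5 C4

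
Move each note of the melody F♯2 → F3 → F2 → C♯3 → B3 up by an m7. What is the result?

F#2 becomes E3
F3 becomes Eb4
F2 becomes Eb3
C#3 becomes B3
B3 becomes A4

E3 Eb4 Eb3 B3 A4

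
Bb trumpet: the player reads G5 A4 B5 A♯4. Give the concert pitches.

F5 G4 A5 G#4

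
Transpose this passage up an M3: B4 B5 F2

D#5 D#6 A2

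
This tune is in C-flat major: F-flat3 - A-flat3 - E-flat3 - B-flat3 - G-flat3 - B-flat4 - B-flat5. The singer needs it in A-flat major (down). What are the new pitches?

Db3 F3 C3 G3 Eb3 G4 G5

C-flat major to A-flat major down is a minor third, so every note moves down by that interval.
Fb3 gives Db3
Ab3 gives F3
Eb3 gives C3
Bb3 gives G3
Gb3 gives Eb3
Bb4 gives G4
Bb5 gives G5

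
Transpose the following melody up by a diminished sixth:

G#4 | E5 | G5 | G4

G#4: a sixth up reaches E, and 7 semitones makes it Eb5.
A diminished sixth up from E5 gives Cb6.
A diminished sixth up from G5 gives Ebb6.
G4 up a diminished sixth is Ebb5.

Eb5 Cb6 Ebb6 Ebb5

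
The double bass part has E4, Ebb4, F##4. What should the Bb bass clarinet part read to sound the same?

F#4 Fb4 G##4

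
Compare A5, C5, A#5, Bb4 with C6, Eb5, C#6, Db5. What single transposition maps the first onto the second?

From A5 to C6 is 3 letter names — a third of some quality.
A5 to C6 is 3 semitones, which makes it a minor third; the second version is higher, so the direction is up.
Checking another pair — Bb4 → Db5 — gives the same interval.

up a minor third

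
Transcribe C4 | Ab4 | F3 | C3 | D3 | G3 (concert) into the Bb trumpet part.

D4 Bb4 G3 D3 E3 A3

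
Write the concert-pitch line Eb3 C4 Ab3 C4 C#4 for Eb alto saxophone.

C4 A4 F4 A4 A#4

Written C4 sounds as Eb3 on the Eb alto saxophone, so concert pitches are written a major sixth up.
Eb3 to C4
C4 to A4
Ab3 to F4
C4 to A4
C#4 to A#4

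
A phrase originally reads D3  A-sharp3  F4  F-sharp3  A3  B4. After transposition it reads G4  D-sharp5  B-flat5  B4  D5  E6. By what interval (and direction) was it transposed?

up a perfect eleventh

From D3 to G4 is 11 letter names — an eleventh of some quality.
D3 to G4 is 17 semitones, which makes it a perfect eleventh; the second version is higher, so the direction is up.
Checking another pair — B4 → E6 — gives the same interval.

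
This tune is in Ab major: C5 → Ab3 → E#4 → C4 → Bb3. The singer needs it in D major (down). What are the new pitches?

F#4 D3 A##3 F#3 E3

Ab major to D major down is a diminished fifth, so every note moves down by that interval.
C5 -> F#4
Ab3 -> D3
E#4 -> A##3
C4 -> F#3
Bb3 -> E3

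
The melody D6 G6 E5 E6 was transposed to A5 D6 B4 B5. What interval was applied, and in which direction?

From D6 to A5 is 4 letter names — a fourth of some quality.
A5 to D6 is 5 semitones, which makes it a perfect fourth; the second version is lower, so the direction is down.
Checking another pair — E6 → B5 — gives the same interval.

down a perfect fourth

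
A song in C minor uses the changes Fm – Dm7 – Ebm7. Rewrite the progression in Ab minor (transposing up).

Dbm Bbm7 Cbm7

C minor up to Ab minor is a minor sixth; each chord root moves by that interval while the quality stays the same.
Fm: root F up a minor sixth → Db, giving Dbm.
Dm7: root D up a minor sixth → Bb, giving Bbm7.
Ebm7: root Eb up a minor sixth → Cb, giving Cbm7.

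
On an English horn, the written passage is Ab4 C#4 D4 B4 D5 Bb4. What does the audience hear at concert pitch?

Db4 F#3 G3 E4 G4 Eb4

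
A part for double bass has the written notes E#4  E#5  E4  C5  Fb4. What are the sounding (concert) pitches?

E#3 E#4 E3 C4 Fb3

Written C4 on the double bass sounds as C3, a perfect octave lower; apply that shift to every note.
E#4 becomes E#3
E#5 becomes E#4
E4 becomes E3
C5 becomes C4
Fb4 becomes Fb3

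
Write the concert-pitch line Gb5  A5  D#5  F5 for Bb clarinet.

Written C4 sounds as Bb3 on the Bb clarinet, so concert pitches are written a major second up.
Gb5 -> Ab5
A5 -> B5
D#5 -> E#5
F5 -> G5

Ab5 B5 E#5 G5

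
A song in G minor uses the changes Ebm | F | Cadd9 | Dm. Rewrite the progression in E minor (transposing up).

Cm D Aadd9 Bm

G minor up to E minor is a major sixth; each chord root moves by that interval while the quality stays the same.
Ebm: root Eb up a major sixth → C, giving Cm.
F: root F up a major sixth → D, giving D.
Cadd9: root C up a major sixth → A, giving Aadd9.
Dm: root D up a major sixth → B, giving Bm.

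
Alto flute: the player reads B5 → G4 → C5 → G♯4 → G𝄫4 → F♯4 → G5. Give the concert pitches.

Written C4 on the alto flute sounds as G3, a perfect fourth lower; apply that shift to every note.
B5 becomes F#5
G4 becomes D4
C5 becomes G4
G#4 becomes D#4
Gbb4 becomes Dbb4
F#4 becomes C#4
G5 becomes D5

F#5 D4 G4 D#4 Dbb4 C#4 D5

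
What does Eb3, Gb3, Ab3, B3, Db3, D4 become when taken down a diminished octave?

E2 G2 A2 B#2 D2 D#3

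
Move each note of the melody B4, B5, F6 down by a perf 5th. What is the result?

E4 E5 Bb5

A perfect fifth down from B4 gives E4.
B5: a fifth down reaches E, and 7 semitones makes it E5.
F6 down a perfect fifth is Bb5.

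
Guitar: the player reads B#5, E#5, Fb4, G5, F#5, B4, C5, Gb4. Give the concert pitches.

Written C4 on the guitar sounds as C3, a perfect octave lower; apply that shift to every note.
B#5 becomes B#4
E#5 becomes E#4
Fb4 becomes Fb3
G5 becomes G4
F#5 becomes F#4
B4 becomes B3
C5 becomes C4
Gb4 becomes Gb3

B#4 E#4 Fb3 G4 F#4 B3 C4 Gb3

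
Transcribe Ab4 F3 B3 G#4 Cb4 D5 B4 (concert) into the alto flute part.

Written C4 sounds as G3 on the alto flute, so concert pitches are written a perfect fourth up.
Ab4 → Db5
F3 → Bb3
B3 → E4
G#4 → C#5
Cb4 → Fb4
D5 → G5
B4 → E5

Db5 Bb3 E4 C#5 Fb4 G5 E5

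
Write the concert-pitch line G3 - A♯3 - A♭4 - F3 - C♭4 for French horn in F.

Written C4 sounds as F3 on the French horn in F, so concert pitches are written a perfect fifth up.
G3 → D4
A#3 → E#4
Ab4 → Eb5
F3 → C4
Cb4 → Gb4

D4 E#4 Eb5 C4 Gb4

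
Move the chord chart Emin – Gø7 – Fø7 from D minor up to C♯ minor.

D#min F#ø7 Eø7

D minor up to C♯ minor is a major seventh; each chord root moves by that interval while the quality stays the same.
Emin: root E up a major seventh → D#, giving D#min.
Gø7: root G up a major seventh → F#, giving F#ø7.
Fø7: root F up a major seventh → E, giving Eø7.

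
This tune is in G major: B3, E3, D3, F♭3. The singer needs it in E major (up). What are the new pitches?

From G up to E is a major sixth; apply that to each pitch.
B3 becomes G#4
E3 becomes C#4
D3 becomes B3
Fb3 becomes Db4

G#4 C#4 B3 Db4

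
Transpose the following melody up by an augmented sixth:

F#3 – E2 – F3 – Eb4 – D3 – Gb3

F#3 up an augmented sixth is D##4.
E2: a sixth up reaches C, and 10 semitones makes it C##3.
F3 up an augmented sixth is D#4.
Eb4: a sixth up reaches C, and 10 semitones makes it C#5.
D3 up an augmented sixth is B#3.
Gb3 up an augmented sixth is E4.

D##4 C##3 D#4 C#5 B#3 E4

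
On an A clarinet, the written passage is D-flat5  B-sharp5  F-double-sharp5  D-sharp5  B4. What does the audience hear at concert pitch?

Bb4 G##5 D##5 B#4 G#4

The A clarinet sounds a minor third below written, so transpose each written note down a minor third.
Db5 gives Bb4
B#5 gives G##5
F##5 gives D##5
D#5 gives B#4
B4 gives G#4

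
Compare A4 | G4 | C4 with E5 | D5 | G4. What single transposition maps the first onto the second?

up a perfect fifth

Take the first pair: A4 → E5. A to E spans 5 letter names, so the interval is some kind of fifth.
A4 to E5 is 7 semitones, which makes it a perfect fifth; the second version is higher, so the direction is up.
Checking another pair — C4 → G4 — gives the same interval.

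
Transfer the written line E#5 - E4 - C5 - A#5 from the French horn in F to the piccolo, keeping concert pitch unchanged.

A#3 A2 F3 D#4

First find concert pitch: the French horn in F sounds a perfect fifth below written, so E#5 E4 C5 A#5 sounds A#4 A3 F4 D#5.
Then write for piccolo: it sounds a perfect octave above written, so the part must be a perfect octave below concert.
A#4 → A#3
A3 → A2
F4 → F3
D#5 → D#4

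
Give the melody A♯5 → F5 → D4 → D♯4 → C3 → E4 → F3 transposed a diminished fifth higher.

A#5: a fifth up reaches E, and 6 semitones makes it E6.
A diminished fifth up from F5 gives Cb6.
D4: a fifth up reaches A, and 6 semitones makes it Ab4.
D#4 up a diminished fifth is A4.
A diminished fifth up from C3 gives Gb3.
A diminished fifth up from E4 gives Bb4.
F3: a fifth up reaches C, and 6 semitones makes it Cb4.

E6 Cb6 Ab4 A4 Gb3 Bb4 Cb4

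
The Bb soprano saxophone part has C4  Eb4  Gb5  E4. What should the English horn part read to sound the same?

First find concert pitch: the Bb soprano saxophone sounds a major second below written, so C4 Eb4 Gb5 E4 sounds Bb3 Db4 Fb5 D4.
Then write for English horn: it sounds a perfect fifth below written, so the part must be a perfect fifth above concert.
Bb3 → F4
Db4 → Ab4
Fb5 → Cb6
D4 → A4

F4 Ab4 Cb6 A4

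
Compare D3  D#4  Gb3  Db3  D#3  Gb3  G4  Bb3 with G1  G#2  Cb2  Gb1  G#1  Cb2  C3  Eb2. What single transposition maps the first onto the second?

down a perfect twelfth

From D3 to G1 is 12 letter names — a twelfth of some quality.
G1 to D3 is 19 semitones, which makes it a perfect twelfth; the second version is lower, so the direction is down.
Checking another pair — Bb3 → Eb2 — gives the same interval.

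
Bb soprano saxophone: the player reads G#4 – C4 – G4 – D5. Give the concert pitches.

F#4 Bb3 F4 C5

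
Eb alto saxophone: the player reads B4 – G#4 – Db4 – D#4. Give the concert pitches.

The Eb alto saxophone sounds a major sixth below written, so transpose each written note down a major sixth.
B4 to D4
G#4 to B3
Db4 to Fb3
D#4 to F#3

D4 B3 Fb3 F#3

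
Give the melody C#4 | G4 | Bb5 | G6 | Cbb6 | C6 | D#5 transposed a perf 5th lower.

F#3 C4 Eb5 C6 Fbb5 F5 G#4

C#4 gives F#3
G4 gives C4
Bb5 gives Eb5
G6 gives C6
Cbb6 gives Fbb5
C6 gives F5
D#5 gives G#4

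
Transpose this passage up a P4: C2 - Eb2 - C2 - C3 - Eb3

F2 Ab2 F2 F3 Ab3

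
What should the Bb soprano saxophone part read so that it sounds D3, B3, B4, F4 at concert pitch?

E3 C#4 C#5 G4

Written C4 sounds as Bb3 on the Bb soprano saxophone, so concert pitches are written a major second up.
D3 → E3
B3 → C#4
B4 → C#5
F4 → G4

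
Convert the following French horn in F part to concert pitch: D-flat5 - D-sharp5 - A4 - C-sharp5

Gb4 G#4 D4 F#4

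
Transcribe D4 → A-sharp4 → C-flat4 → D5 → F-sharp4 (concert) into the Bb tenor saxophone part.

Written C4 sounds as Bb2 on the Bb tenor saxophone, so concert pitches are written a major ninth up.
D4 -> E5
A#4 -> B#5
Cb4 -> Db5
D5 -> E6
F#4 -> G#5

E5 B#5 Db5 E6 G#5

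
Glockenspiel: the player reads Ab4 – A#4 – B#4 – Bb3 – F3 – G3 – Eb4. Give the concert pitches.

Written C4 on the glockenspiel sounds as C6, a perfect fifteenth higher; apply that shift to every note.
Ab4 gives Ab6
A#4 gives A#6
B#4 gives B#6
Bb3 gives Bb5
F3 gives F5
G3 gives G5
Eb4 gives Eb6

Ab6 A#6 B#6 Bb5 F5 G5 Eb6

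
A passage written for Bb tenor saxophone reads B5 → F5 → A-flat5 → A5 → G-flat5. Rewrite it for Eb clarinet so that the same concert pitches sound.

F#4 C4 Eb4 E4 Db4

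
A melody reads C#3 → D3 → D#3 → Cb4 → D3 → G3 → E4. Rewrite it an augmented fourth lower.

G2 Ab2 A2 Gbb3 Ab2 Db3 Bb3

C#3 down an augmented fourth is G2.
D3: a fourth down reaches A, and 6 semitones makes it Ab2.
D#3: a fourth down reaches A, and 6 semitones makes it A2.
An augmented fourth down from Cb4 gives Gbb3.
D3: a fourth down reaches A, and 6 semitones makes it Ab2.
G3: a fourth down reaches D, and 6 semitones makes it Db3.
An augmented fourth down from E4 gives Bb3.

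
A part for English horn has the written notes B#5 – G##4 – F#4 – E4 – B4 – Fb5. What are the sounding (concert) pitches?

E#5 C##4 B3 A3 E4 Bbb4

The English horn sounds a perfect fifth below written, so transpose each written note down a perfect fifth.
B#5 → E#5
G##4 → C##4
F#4 → B3
E4 → A3
B4 → E4
Fb5 → Bbb4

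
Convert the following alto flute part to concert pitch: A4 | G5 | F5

Written C4 on the alto flute sounds as G3, a perfect fourth lower; apply that shift to every note.
A4 becomes E4
G5 becomes D5
F5 becomes C5

E4 D5 C5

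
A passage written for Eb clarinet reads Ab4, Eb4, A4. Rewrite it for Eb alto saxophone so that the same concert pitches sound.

Ab5 Eb5 A5

First find concert pitch: the Eb clarinet sounds a minor third above written, so Ab4 Eb4 A4 sounds Cb5 Gb4 C5.
Then write for Eb alto saxophone: it sounds a major sixth below written, so the part must be a major sixth above concert.
Cb5 → Ab5
Gb4 → Eb5
C5 → A5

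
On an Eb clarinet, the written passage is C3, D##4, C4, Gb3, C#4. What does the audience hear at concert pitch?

The Eb clarinet sounds a minor third above written, so transpose each written note up a minor third.
C3 becomes Eb3
D##4 becomes F##4
C4 becomes Eb4
Gb3 becomes Bbb3
C#4 becomes E4

Eb3 F##4 Eb4 Bbb3 E4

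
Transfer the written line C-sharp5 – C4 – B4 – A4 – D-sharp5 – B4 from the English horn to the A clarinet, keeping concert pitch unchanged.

First find concert pitch: the English horn sounds a perfect fifth below written, so C-sharp5 C4 B4 A4 D-sharp5 B4 sounds F#4 F3 E4 D4 G#4 E4.
Then write for A clarinet: it sounds a minor third below written, so the part must be a minor third above concert.
F#4 → A4
F3 → Ab3
E4 → G4
D4 → F4
G#4 → B4
E4 → G4

A4 Ab3 G4 F4 B4 G4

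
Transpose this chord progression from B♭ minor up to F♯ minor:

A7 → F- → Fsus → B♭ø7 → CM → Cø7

E#7 C#- C#sus F#ø7 G#M G#ø7

B♭ minor up to F♯ minor is an augmented fifth; each chord root moves by that interval while the quality stays the same.
A7: root A up an augmented fifth → E#, giving E#7.
F-: root F up an augmented fifth → C#, giving C#-.
Fsus: root F up an augmented fifth → C#, giving C#sus.
B♭ø7: root B♭ up an augmented fifth → F#, giving F#ø7.
CM: root C up an augmented fifth → G#, giving G#M.
Cø7: root C up an augmented fifth → G#, giving G#ø7.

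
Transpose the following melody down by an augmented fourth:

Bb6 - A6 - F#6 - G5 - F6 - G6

Fb6 Eb6 C6 Db5 Cb6 Db6

Bb6 becomes Fb6
A6 becomes Eb6
F#6 becomes C6
G5 becomes Db5
F6 becomes Cb6
G6 becomes Db6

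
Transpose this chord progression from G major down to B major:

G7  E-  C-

G major down to B major is a minor sixth; each chord root moves by that interval while the quality stays the same.
G7: root G down a minor sixth → B, giving B7.
E-: root E down a minor sixth → G#, giving G#-.
C-: root C down a minor sixth → E, giving E-.

B7 G#- E-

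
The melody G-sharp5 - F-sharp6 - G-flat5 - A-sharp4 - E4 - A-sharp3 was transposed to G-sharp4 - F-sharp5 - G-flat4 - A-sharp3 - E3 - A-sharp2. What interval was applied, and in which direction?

Take the first pair: G#5 → G#4. G to G spans 8 letter names, so the interval is some kind of octave.
G#4 to G#5 is 12 semitones, which makes it a perfect octave; the second version is lower, so the direction is down.
Checking another pair — A#3 → A#2 — gives the same interval.

down a perfect octave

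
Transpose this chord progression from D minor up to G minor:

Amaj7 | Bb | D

Dmaj7 Eb G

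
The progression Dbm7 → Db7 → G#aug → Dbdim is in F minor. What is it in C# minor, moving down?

F minor down to C# minor is a diminished fourth; each chord root moves by that interval while the quality stays the same.
Dbm7: root Db down a diminished fourth → A, giving Am7.
Db7: root Db down a diminished fourth → A, giving A7.
G#aug: root G# down a diminished fourth → D##, giving D##aug.
Dbdim: root Db down a diminished fourth → A, giving Adim.

Am7 A7 D##aug Adim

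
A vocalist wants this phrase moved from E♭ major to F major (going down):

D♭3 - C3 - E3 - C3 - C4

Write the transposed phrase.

E♭ major to F major down is a minor seventh, so every note moves down by that interval.
Db3 becomes Eb2
C3 becomes D2
E3 becomes F#2
C3 becomes D2
C4 becomes D3

Eb2 D2 F#2 D2 D3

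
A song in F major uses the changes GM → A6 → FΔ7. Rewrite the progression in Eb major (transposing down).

FM G6 EbΔ7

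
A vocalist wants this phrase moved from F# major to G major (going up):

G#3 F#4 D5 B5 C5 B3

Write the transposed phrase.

F# major to G major up is a minor second, so every note moves up by that interval.
G#3 to A3
F#4 to G4
D5 to Eb5
B5 to C6
C5 to Db5
B3 to C4

A3 G4 Eb5 C6 Db5 C4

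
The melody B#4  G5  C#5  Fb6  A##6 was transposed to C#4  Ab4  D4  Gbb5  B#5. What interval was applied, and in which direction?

down a major seventh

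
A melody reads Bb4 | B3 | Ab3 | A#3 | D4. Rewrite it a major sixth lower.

A major sixth down from Bb4 gives Db4.
A major sixth down from B3 gives D3.
A major sixth down from Ab3 gives Cb3.
A#3: a sixth down reaches C, and 9 semitones makes it C#3.
A major sixth down from D4 gives F3.

Db4 D3 Cb3 C#3 F3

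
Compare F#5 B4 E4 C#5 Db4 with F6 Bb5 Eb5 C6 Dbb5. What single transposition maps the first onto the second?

From F#5 to F6 is 8 letter names — an octave of some quality.
F#5 to F6 is 11 semitones, which makes it a diminished octave; the second version is higher, so the direction is up.
Checking another pair — Db4 → Dbb5 — gives the same interval.

up a diminished octave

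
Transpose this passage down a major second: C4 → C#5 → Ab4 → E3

Bb3 B4 Gb4 D3

A major second down from C4 gives Bb3.
A major second down from C#5 gives B4.
Ab4: a second down reaches G, and 2 semitones makes it Gb4.
A major second down from E3 gives D3.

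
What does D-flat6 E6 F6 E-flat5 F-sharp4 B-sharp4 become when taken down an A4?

Abb5 Bb5 Cb6 Bbb4 C4 F#4

Db6 gives Abb5
E6 gives Bb5
F6 gives Cb6
Eb5 gives Bbb4
F#4 gives C4
B#4 gives F#4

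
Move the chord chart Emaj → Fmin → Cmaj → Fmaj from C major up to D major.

F#maj Gmin Dmaj Gmaj

C major up to D major is a major second; each chord root moves by that interval while the quality stays the same.
Emaj: root E up a major second → F#, giving F#maj.
Fmin: root F up a major second → G, giving Gmin.
Cmaj: root C up a major second → D, giving Dmaj.
Fmaj: root F up a major second → G, giving Gmaj.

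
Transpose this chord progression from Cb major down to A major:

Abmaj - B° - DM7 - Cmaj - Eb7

Cb major down to A major is a diminished third; each chord root moves by that interval while the quality stays the same.
Abmaj: root Ab down a diminished third → F#, giving F#maj.
B°: root B down a diminished third → G##, giving G##°.
DM7: root D down a diminished third → B#, giving B#M7.
Cmaj: root C down a diminished third → A#, giving A#maj.
Eb7: root Eb down a diminished third → C#, giving C#7.

F#maj G##° B#M7 A#maj C#7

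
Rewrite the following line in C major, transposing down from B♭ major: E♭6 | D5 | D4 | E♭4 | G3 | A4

F5 E4 E3 F3 A2 B3

B♭ major to C major down is a minor seventh, so every note moves down by that interval.
Eb6 -> F5
D5 -> E4
D4 -> E3
Eb4 -> F3
G3 -> A2
A4 -> B3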